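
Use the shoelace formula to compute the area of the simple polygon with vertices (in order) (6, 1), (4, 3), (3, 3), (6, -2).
Area = 11/2

Shoelace formula: Area = (1/2) |Σ_i (x_i · y_{i+1} − x_{i+1} · y_i)| (indices mod n). Compute each cross term:
  (6)(3) − (4)(1) = 14
  (4)(3) − (3)(3) = 3
  (3)(-2) − (6)(3) = -24
  (6)(1) − (6)(-2) = 18
Sum = 11, so (signed) Area = 11/2 = 11/2, |Area| = 11/2.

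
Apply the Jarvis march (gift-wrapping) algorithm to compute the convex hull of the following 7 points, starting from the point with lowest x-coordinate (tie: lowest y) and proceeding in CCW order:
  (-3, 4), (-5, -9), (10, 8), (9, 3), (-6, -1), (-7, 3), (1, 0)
Hull (CCW) = [(-7, 3), (-5, -9), (9, 3), (10, 8)]

Jarvis march: at each step, from the current hull vertex p, select the next vertex q as the point such that every other point lies strictly to the left of (or on) the directed line p → q. (Equivalently: for every other point r, the cross product (q − p) × (r − p) ≥ 0.)
Starting point (lowest x, tie lowest y): (-7, 3). Wrap until returning to start. Resulting hull: (-7, 3), (-5, -9), (9, 3), (10, 8).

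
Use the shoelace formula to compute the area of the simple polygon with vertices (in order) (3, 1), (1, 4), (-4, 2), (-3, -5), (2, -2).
Area = 79/2

Shoelace formula: Area = (1/2) |Σ_i (x_i · y_{i+1} − x_{i+1} · y_i)| (indices mod n). Compute each cross term:
  (3)(4) − (1)(1) = 11
  (1)(2) − (-4)(4) = 18
  (-4)(-5) − (-3)(2) = 26
  (-3)(-2) − (2)(-5) = 16
  (2)(1) − (3)(-2) = 8
Sum = 79, so (signed) Area = 79/2 = 79/2, |Area| = 79/2.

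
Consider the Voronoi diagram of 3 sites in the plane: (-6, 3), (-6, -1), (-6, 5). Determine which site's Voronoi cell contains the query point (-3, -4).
Nearest site = (-6, -1)

The Voronoi cell of site s contains exactly those query points closer to s than to any other site. Compute squared distances from q = (-3, -4) to each site:
  (-6 − -3)² + (-1 − -4)² = 18
  (-6 − -3)² + (3 − -4)² = 58
  (-6 − -3)² + (5 − -4)² = 90
Minimum is attained by (-6, -1), so q lies in its Voronoi cell.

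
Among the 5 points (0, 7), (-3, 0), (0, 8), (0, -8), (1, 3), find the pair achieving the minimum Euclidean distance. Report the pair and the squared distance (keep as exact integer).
Pair = ((0, 7), (0, 8)); squared distance = 1

Compute all C(5, 2) = 10 pairwise squared distances (x_i − x_j)² + (y_i − y_j)². The minimum is 1, attained by the pair ((0, 7), (0, 8)).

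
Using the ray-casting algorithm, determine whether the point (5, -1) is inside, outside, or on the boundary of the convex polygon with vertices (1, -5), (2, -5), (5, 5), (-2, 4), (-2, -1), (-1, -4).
The point (5, -1) lies strictly outside the polygon

Cast a horizontal ray to the right from the query point and count how many polygon edges it crosses (each edge strictly once or zero times, handled with the usual half-open convention). 
Parity of crossings → even ⇒ outside.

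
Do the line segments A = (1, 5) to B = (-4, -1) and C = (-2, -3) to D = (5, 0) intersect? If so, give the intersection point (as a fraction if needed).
No (intersection of containing lines falls outside at least one segment)

Parametrize and solve: t = 47/27, s = -22/27. At least one of these is outside [0, 1], so the segments do not intersect.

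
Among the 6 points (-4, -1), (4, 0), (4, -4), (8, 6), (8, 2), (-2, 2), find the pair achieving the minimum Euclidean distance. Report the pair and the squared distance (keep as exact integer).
Pair = ((-4, -1), (-2, 2)); squared distance = 13

Compute all C(6, 2) = 15 pairwise squared distances (x_i − x_j)² + (y_i − y_j)². The minimum is 13, attained by the pair ((-4, -1), (-2, 2)).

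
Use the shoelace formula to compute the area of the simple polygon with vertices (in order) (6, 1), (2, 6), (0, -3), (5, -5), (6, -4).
Area = 83/2

Shoelace formula: Area = (1/2) |Σ_i (x_i · y_{i+1} − x_{i+1} · y_i)| (indices mod n). Compute each cross term:
  (6)(6) − (2)(1) = 34
  (2)(-3) − (0)(6) = -6
  (0)(-5) − (5)(-3) = 15
  (5)(-4) − (6)(-5) = 10
  (6)(1) − (6)(-4) = 30
Sum = 83, so (signed) Area = 83/2 = 83/2, |Area| = 83/2.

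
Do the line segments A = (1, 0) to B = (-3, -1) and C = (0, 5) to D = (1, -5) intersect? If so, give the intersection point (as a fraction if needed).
Yes; intersection at (21/41, -5/41) (t = 5/41 on AB, s = 21/41 on CD)

Parametrize AB as A + t(B − A) = (1 + -4 t, 0 + -1 t) and CD as C + s(D − C) = (0 + 1 s, 5 + -10 s). Solve the linear system for (t, s). Determinant = -41 ≠ 0, so a unique intersection of the containing lines exists. Solution: t = 5/41, s = 21/41 — both in [0, 1], so the segments cross. Intersection point: (21/41, -5/41).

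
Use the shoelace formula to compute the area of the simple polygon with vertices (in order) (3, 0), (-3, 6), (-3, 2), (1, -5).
Area = 29

Shoelace formula: Area = (1/2) |Σ_i (x_i · y_{i+1} − x_{i+1} · y_i)| (indices mod n). Compute each cross term:
  (3)(6) − (-3)(0) = 18
  (-3)(2) − (-3)(6) = 12
  (-3)(-5) − (1)(2) = 13
  (1)(0) − (3)(-5) = 15
Sum = 58, so (signed) Area = 58/2 = 29, |Area| = 29.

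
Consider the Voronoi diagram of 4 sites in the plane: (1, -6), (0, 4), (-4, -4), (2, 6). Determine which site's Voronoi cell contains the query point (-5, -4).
Nearest site = (-4, -4)

The Voronoi cell of site s contains exactly those query points closer to s than to any other site. Compute squared distances from q = (-5, -4) to each site:
  (-4 − -5)² + (-4 − -4)² = 1
  (1 − -5)² + (-6 − -4)² = 40
  (0 − -5)² + (4 − -4)² = 89
  (2 − -5)² + (6 − -4)² = 149
Minimum is attained by (-4, -4), so q lies in its Voronoi cell.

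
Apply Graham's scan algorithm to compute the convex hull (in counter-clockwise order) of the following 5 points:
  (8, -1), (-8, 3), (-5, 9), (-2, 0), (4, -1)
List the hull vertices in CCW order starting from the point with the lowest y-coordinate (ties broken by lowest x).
Hull (CCW) = [(4, -1), (8, -1), (-5, 9), (-8, 3), (-2, 0)]

Graham scan procedure:
  1. Find the pivot p₀ = point with lowest y (tie → lowest x): (4, -1).
  2. Sort the remaining points by polar angle around p₀.
  3. Walk through sorted points, maintaining a stack; pop the top while the last three entries make a non-left turn (cross product ≤ 0).
  4. Final stack is the convex hull in CCW order: (4, -1), (8, -1), (-5, 9), (-8, 3), (-2, 0).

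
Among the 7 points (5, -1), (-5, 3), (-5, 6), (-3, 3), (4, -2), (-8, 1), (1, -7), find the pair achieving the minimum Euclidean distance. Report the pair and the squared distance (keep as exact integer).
Pair = ((5, -1), (4, -2)); squared distance = 2

Compute all C(7, 2) = 21 pairwise squared distances (x_i − x_j)² + (y_i − y_j)². The minimum is 2, attained by the pair ((5, -1), (4, -2)).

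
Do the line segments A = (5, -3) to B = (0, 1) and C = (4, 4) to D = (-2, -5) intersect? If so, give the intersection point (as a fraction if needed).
Yes; intersection at (30/23, -1/23) (t = 17/23 on AB, s = 31/69 on CD)

Parametrize AB as A + t(B − A) = (5 + -5 t, -3 + 4 t) and CD as C + s(D − C) = (4 + -6 s, 4 + -9 s). Solve the linear system for (t, s). Determinant = -69 ≠ 0, so a unique intersection of the containing lines exists. Solution: t = 17/23, s = 31/69 — both in [0, 1], so the segments cross. Intersection point: (30/23, -1/23).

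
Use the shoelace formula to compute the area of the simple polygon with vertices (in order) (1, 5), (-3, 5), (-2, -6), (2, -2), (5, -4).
Area = 95/2

Shoelace formula: Area = (1/2) |Σ_i (x_i · y_{i+1} − x_{i+1} · y_i)| (indices mod n). Compute each cross term:
  (1)(5) − (-3)(5) = 20
  (-3)(-6) − (-2)(5) = 28
  (-2)(-2) − (2)(-6) = 16
  (2)(-4) − (5)(-2) = 2
  (5)(5) − (1)(-4) = 29
Sum = 95, so (signed) Area = 95/2 = 95/2, |Area| = 95/2.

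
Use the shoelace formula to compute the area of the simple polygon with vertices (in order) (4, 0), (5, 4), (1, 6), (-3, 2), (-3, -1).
Area = 75/2

Shoelace formula: Area = (1/2) |Σ_i (x_i · y_{i+1} − x_{i+1} · y_i)| (indices mod n). Compute each cross term:
  (4)(4) − (5)(0) = 16
  (5)(6) − (1)(4) = 26
  (1)(2) − (-3)(6) = 20
  (-3)(-1) − (-3)(2) = 9
  (-3)(0) − (4)(-1) = 4
Sum = 75, so (signed) Area = 75/2 = 75/2, |Area| = 75/2.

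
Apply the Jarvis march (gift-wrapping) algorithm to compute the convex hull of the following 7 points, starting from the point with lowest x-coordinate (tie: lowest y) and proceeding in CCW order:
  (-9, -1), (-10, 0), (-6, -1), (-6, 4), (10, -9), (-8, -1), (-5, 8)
Hull (CCW) = [(-10, 0), (-9, -1), (10, -9), (-5, 8)]

Jarvis march: at each step, from the current hull vertex p, select the next vertex q as the point such that every other point lies strictly to the left of (or on) the directed line p → q. (Equivalently: for every other point r, the cross product (q − p) × (r − p) ≥ 0.)
Starting point (lowest x, tie lowest y): (-10, 0). Wrap until returning to start. Resulting hull: (-10, 0), (-9, -1), (10, -9), (-5, 8).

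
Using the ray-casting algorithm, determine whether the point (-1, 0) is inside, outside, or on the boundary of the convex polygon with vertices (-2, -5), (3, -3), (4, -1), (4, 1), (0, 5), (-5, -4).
The point (-1, 0) lies strictly inside the polygon

Cast a horizontal ray to the right from the query point and count how many polygon edges it crosses (each edge strictly once or zero times, handled with the usual half-open convention). 
Parity of crossings → odd ⇒ inside.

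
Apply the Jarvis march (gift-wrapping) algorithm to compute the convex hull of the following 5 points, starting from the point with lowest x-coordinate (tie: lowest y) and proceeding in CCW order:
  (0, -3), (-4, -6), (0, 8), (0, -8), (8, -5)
Hull (CCW) = [(-4, -6), (0, -8), (8, -5), (0, 8)]

Jarvis march: at each step, from the current hull vertex p, select the next vertex q as the point such that every other point lies strictly to the left of (or on) the directed line p → q. (Equivalently: for every other point r, the cross product (q − p) × (r − p) ≥ 0.)
Starting point (lowest x, tie lowest y): (-4, -6). Wrap until returning to start. Resulting hull: (-4, -6), (0, -8), (8, -5), (0, 8).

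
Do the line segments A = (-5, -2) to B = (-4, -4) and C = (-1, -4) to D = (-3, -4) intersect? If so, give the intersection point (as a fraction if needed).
No (intersection of containing lines falls outside at least one segment)

Parametrize and solve: t = 1, s = 3/2. At least one of these is outside [0, 1], so the segments do not intersect.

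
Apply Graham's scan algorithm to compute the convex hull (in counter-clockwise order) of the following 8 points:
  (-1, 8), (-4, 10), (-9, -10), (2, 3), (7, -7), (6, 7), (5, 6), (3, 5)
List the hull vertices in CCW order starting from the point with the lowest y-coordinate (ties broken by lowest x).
Hull (CCW) = [(-9, -10), (7, -7), (6, 7), (-4, 10)]

Graham scan procedure:
  1. Find the pivot p₀ = point with lowest y (tie → lowest x): (-9, -10).
  2. Sort the remaining points by polar angle around p₀.
  3. Walk through sorted points, maintaining a stack; pop the top while the last three entries make a non-left turn (cross product ≤ 0).
  4. Final stack is the convex hull in CCW order: (-9, -10), (7, -7), (6, 7), (-4, 10).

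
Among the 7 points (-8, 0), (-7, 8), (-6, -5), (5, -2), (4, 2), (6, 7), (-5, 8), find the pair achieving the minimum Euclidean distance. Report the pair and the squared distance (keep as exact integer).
Pair = ((-7, 8), (-5, 8)); squared distance = 4

Compute all C(7, 2) = 21 pairwise squared distances (x_i − x_j)² + (y_i − y_j)². The minimum is 4, attained by the pair ((-7, 8), (-5, 8)).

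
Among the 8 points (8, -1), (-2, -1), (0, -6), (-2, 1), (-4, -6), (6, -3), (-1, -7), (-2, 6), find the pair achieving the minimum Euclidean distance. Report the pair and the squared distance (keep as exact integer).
Pair = ((0, -6), (-1, -7)); squared distance = 2

Compute all C(8, 2) = 28 pairwise squared distances (x_i − x_j)² + (y_i − y_j)². The minimum is 2, attained by the pair ((0, -6), (-1, -7)).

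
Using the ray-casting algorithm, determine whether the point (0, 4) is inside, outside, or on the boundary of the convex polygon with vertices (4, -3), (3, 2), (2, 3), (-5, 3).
The point (0, 4) lies strictly outside the polygon

Cast a horizontal ray to the right from the query point and count how many polygon edges it crosses (each edge strictly once or zero times, handled with the usual half-open convention). 
Parity of crossings → even ⇒ outside.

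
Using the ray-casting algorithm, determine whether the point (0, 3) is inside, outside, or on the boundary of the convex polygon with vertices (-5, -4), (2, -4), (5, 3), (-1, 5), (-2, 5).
The point (0, 3) lies strictly inside the polygon

Cast a horizontal ray to the right from the query point and count how many polygon edges it crosses (each edge strictly once or zero times, handled with the usual half-open convention). 
Parity of crossings → odd ⇒ inside.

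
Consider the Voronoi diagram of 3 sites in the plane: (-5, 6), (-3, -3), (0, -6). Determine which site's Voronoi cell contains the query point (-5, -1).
Nearest site = (-3, -3)

The Voronoi cell of site s contains exactly those query points closer to s than to any other site. Compute squared distances from q = (-5, -1) to each site:
  (-3 − -5)² + (-3 − -1)² = 8
  (-5 − -5)² + (6 − -1)² = 49
  (0 − -5)² + (-6 − -1)² = 50
Minimum is attained by (-3, -3), so q lies in its Voronoi cell.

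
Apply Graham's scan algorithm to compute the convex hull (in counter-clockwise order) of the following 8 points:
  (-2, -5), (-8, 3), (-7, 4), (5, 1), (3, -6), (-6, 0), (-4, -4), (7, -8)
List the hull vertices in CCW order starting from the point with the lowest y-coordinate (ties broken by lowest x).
Hull (CCW) = [(7, -8), (5, 1), (-7, 4), (-8, 3), (-4, -4), (-2, -5)]

Graham scan procedure:
  1. Find the pivot p₀ = point with lowest y (tie → lowest x): (7, -8).
  2. Sort the remaining points by polar angle around p₀.
  3. Walk through sorted points, maintaining a stack; pop the top while the last three entries make a non-left turn (cross product ≤ 0).
  4. Final stack is the convex hull in CCW order: (7, -8), (5, 1), (-7, 4), (-8, 3), (-4, -4), (-2, -5).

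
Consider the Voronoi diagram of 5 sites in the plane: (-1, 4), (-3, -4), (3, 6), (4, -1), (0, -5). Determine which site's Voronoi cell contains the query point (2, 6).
Nearest site = (3, 6)

The Voronoi cell of site s contains exactly those query points closer to s than to any other site. Compute squared distances from q = (2, 6) to each site:
  (3 − 2)² + (6 − 6)² = 1
  (-1 − 2)² + (4 − 6)² = 13
  (4 − 2)² + (-1 − 6)² = 53
  (-3 − 2)² + (-4 − 6)² = 125
  (0 − 2)² + (-5 − 6)² = 125
Minimum is attained by (3, 6), so q lies in its Voronoi cell.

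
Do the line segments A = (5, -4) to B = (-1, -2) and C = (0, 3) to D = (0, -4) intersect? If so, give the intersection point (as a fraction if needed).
Yes; intersection at (0, -7/3) (t = 5/6 on AB, s = 16/21 on CD)

Parametrize AB as A + t(B − A) = (5 + -6 t, -4 + 2 t) and CD as C + s(D − C) = (0 + 0 s, 3 + -7 s). Solve the linear system for (t, s). Determinant = -42 ≠ 0, so a unique intersection of the containing lines exists. Solution: t = 5/6, s = 16/21 — both in [0, 1], so the segments cross. Intersection point: (0, -7/3).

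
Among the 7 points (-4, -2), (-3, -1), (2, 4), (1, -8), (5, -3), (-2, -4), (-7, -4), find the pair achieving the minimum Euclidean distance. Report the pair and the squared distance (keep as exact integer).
Pair = ((-4, -2), (-3, -1)); squared distance = 2

Compute all C(7, 2) = 21 pairwise squared distances (x_i − x_j)² + (y_i − y_j)². The minimum is 2, attained by the pair ((-4, -2), (-3, -1)).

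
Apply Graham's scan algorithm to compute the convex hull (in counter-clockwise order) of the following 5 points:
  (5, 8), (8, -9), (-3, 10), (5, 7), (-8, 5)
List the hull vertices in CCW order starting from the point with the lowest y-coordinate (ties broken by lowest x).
Hull (CCW) = [(8, -9), (5, 8), (-3, 10), (-8, 5)]

Graham scan procedure:
  1. Find the pivot p₀ = point with lowest y (tie → lowest x): (8, -9).
  2. Sort the remaining points by polar angle around p₀.
  3. Walk through sorted points, maintaining a stack; pop the top while the last three entries make a non-left turn (cross product ≤ 0).
  4. Final stack is the convex hull in CCW order: (8, -9), (5, 8), (-3, 10), (-8, 5).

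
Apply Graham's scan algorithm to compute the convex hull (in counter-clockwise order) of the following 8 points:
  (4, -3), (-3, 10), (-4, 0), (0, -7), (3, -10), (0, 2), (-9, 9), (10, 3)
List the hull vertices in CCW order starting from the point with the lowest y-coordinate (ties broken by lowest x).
Hull (CCW) = [(3, -10), (10, 3), (-3, 10), (-9, 9), (-4, 0), (0, -7)]

Graham scan procedure:
  1. Find the pivot p₀ = point with lowest y (tie → lowest x): (3, -10).
  2. Sort the remaining points by polar angle around p₀.
  3. Walk through sorted points, maintaining a stack; pop the top while the last three entries make a non-left turn (cross product ≤ 0).
  4. Final stack is the convex hull in CCW order: (3, -10), (10, 3), (-3, 10), (-9, 9), (-4, 0), (0, -7).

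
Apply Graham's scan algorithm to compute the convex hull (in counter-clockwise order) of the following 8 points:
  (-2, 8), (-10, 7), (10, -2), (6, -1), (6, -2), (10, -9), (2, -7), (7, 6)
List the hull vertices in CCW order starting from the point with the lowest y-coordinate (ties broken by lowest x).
Hull (CCW) = [(10, -9), (10, -2), (7, 6), (-2, 8), (-10, 7), (2, -7)]

Graham scan procedure:
  1. Find the pivot p₀ = point with lowest y (tie → lowest x): (10, -9).
  2. Sort the remaining points by polar angle around p₀.
  3. Walk through sorted points, maintaining a stack; pop the top while the last three entries make a non-left turn (cross product ≤ 0).
  4. Final stack is the convex hull in CCW order: (10, -9), (10, -2), (7, 6), (-2, 8), (-10, 7), (2, -7).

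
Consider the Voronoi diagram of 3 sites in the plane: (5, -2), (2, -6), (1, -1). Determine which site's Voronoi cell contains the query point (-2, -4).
Nearest site = (1, -1)

The Voronoi cell of site s contains exactly those query points closer to s than to any other site. Compute squared distances from q = (-2, -4) to each site:
  (1 − -2)² + (-1 − -4)² = 18
  (2 − -2)² + (-6 − -4)² = 20
  (5 − -2)² + (-2 − -4)² = 53
Minimum is attained by (1, -1), so q lies in its Voronoi cell.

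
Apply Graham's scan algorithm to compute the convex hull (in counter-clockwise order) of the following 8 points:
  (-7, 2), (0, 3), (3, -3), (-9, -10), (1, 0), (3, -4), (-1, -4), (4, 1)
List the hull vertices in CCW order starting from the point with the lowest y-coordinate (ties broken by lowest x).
Hull (CCW) = [(-9, -10), (3, -4), (4, 1), (0, 3), (-7, 2)]

Graham scan procedure:
  1. Find the pivot p₀ = point with lowest y (tie → lowest x): (-9, -10).
  2. Sort the remaining points by polar angle around p₀.
  3. Walk through sorted points, maintaining a stack; pop the top while the last three entries make a non-left turn (cross product ≤ 0).
  4. Final stack is the convex hull in CCW order: (-9, -10), (3, -4), (4, 1), (0, 3), (-7, 2).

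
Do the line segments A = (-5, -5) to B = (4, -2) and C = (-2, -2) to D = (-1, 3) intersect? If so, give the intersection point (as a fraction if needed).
No (intersection of containing lines falls outside at least one segment)

Parametrize and solve: t = 2/7, s = -3/7. At least one of these is outside [0, 1], so the segments do not intersect.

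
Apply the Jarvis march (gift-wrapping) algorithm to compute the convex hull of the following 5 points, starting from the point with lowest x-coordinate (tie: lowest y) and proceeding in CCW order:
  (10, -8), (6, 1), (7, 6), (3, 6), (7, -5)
Hull (CCW) = [(3, 6), (7, -5), (10, -8), (7, 6)]

Jarvis march: at each step, from the current hull vertex p, select the next vertex q as the point such that every other point lies strictly to the left of (or on) the directed line p → q. (Equivalently: for every other point r, the cross product (q − p) × (r − p) ≥ 0.)
Starting point (lowest x, tie lowest y): (3, 6). Wrap until returning to start. Resulting hull: (3, 6), (7, -5), (10, -8), (7, 6).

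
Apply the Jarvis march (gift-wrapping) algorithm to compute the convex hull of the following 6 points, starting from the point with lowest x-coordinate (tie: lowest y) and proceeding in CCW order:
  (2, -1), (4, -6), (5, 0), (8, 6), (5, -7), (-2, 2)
Hull (CCW) = [(-2, 2), (4, -6), (5, -7), (8, 6)]

Jarvis march: at each step, from the current hull vertex p, select the next vertex q as the point such that every other point lies strictly to the left of (or on) the directed line p → q. (Equivalently: for every other point r, the cross product (q − p) × (r − p) ≥ 0.)
Starting point (lowest x, tie lowest y): (-2, 2). Wrap until returning to start. Resulting hull: (-2, 2), (4, -6), (5, -7), (8, 6).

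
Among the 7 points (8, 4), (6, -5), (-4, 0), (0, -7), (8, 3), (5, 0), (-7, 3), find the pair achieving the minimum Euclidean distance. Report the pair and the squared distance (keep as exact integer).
Pair = ((8, 4), (8, 3)); squared distance = 1

Compute all C(7, 2) = 21 pairwise squared distances (x_i − x_j)² + (y_i − y_j)². The minimum is 1, attained by the pair ((8, 4), (8, 3)).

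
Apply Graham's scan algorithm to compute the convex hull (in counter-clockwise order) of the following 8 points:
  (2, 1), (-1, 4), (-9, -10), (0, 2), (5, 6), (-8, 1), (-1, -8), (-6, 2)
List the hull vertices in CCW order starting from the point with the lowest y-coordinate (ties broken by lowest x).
Hull (CCW) = [(-9, -10), (-1, -8), (5, 6), (-1, 4), (-6, 2), (-8, 1)]

Graham scan procedure:
  1. Find the pivot p₀ = point with lowest y (tie → lowest x): (-9, -10).
  2. Sort the remaining points by polar angle around p₀.
  3. Walk through sorted points, maintaining a stack; pop the top while the last three entries make a non-left turn (cross product ≤ 0).
  4. Final stack is the convex hull in CCW order: (-9, -10), (-1, -8), (5, 6), (-1, 4), (-6, 2), (-8, 1).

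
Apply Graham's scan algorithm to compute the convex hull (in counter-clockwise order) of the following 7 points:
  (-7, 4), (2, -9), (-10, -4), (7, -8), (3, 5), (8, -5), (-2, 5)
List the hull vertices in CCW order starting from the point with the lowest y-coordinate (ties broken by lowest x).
Hull (CCW) = [(2, -9), (7, -8), (8, -5), (3, 5), (-2, 5), (-7, 4), (-10, -4)]

Graham scan procedure:
  1. Find the pivot p₀ = point with lowest y (tie → lowest x): (2, -9).
  2. Sort the remaining points by polar angle around p₀.
  3. Walk through sorted points, maintaining a stack; pop the top while the last three entries make a non-left turn (cross product ≤ 0).
  4. Final stack is the convex hull in CCW order: (2, -9), (7, -8), (8, -5), (3, 5), (-2, 5), (-7, 4), (-10, -4).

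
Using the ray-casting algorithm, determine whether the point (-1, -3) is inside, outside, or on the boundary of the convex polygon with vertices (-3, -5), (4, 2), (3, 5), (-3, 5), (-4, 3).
The point (-1, -3) lies on the polygon boundary

Boundary check: the query satisfies the collinearity and bounding-box conditions for some polygon edge, so it lies exactly on the boundary.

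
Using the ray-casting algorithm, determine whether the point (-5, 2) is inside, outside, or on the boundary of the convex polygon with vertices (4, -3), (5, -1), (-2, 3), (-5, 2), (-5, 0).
The point (-5, 2) lies on the polygon boundary

Boundary check: the query satisfies the collinearity and bounding-box conditions for some polygon edge, so it lies exactly on the boundary.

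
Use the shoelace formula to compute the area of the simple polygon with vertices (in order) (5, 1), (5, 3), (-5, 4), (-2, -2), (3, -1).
Area = 79/2

Shoelace formula: Area = (1/2) |Σ_i (x_i · y_{i+1} − x_{i+1} · y_i)| (indices mod n). Compute each cross term:
  (5)(3) − (5)(1) = 10
  (5)(4) − (-5)(3) = 35
  (-5)(-2) − (-2)(4) = 18
  (-2)(-1) − (3)(-2) = 8
  (3)(1) − (5)(-1) = 8
Sum = 79, so (signed) Area = 79/2 = 79/2, |Area| = 79/2.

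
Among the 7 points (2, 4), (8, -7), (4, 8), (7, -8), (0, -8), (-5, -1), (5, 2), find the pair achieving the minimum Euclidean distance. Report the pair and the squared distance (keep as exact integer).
Pair = ((8, -7), (7, -8)); squared distance = 2

Compute all C(7, 2) = 21 pairwise squared distances (x_i − x_j)² + (y_i − y_j)². The minimum is 2, attained by the pair ((8, -7), (7, -8)).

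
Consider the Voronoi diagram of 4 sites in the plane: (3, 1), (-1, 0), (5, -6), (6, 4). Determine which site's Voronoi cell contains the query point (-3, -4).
Nearest site = (-1, 0)

The Voronoi cell of site s contains exactly those query points closer to s than to any other site. Compute squared distances from q = (-3, -4) to each site:
  (-1 − -3)² + (0 − -4)² = 20
  (3 − -3)² + (1 − -4)² = 61
  (5 − -3)² + (-6 − -4)² = 68
  (6 − -3)² + (4 − -4)² = 145
Minimum is attained by (-1, 0), so q lies in its Voronoi cell.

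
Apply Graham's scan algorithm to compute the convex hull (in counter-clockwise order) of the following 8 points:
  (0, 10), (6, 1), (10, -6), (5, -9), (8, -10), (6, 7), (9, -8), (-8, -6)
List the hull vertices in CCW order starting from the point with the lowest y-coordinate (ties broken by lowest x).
Hull (CCW) = [(8, -10), (10, -6), (6, 7), (0, 10), (-8, -6)]

Graham scan procedure:
  1. Find the pivot p₀ = point with lowest y (tie → lowest x): (8, -10).
  2. Sort the remaining points by polar angle around p₀.
  3. Walk through sorted points, maintaining a stack; pop the top while the last three entries make a non-left turn (cross product ≤ 0).
  4. Final stack is the convex hull in CCW order: (8, -10), (10, -6), (6, 7), (0, 10), (-8, -6).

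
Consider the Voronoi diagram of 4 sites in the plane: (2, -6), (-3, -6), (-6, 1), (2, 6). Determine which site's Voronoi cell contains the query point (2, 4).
Nearest site = (2, 6)

The Voronoi cell of site s contains exactly those query points closer to s than to any other site. Compute squared distances from q = (2, 4) to each site:
  (2 − 2)² + (6 − 4)² = 4
  (-6 − 2)² + (1 − 4)² = 73
  (2 − 2)² + (-6 − 4)² = 100
  (-3 − 2)² + (-6 − 4)² = 125
Minimum is attained by (2, 6), so q lies in its Voronoi cell.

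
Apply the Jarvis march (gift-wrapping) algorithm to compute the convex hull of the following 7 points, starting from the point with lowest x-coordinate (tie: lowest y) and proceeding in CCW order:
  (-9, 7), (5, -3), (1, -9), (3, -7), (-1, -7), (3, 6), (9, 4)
Hull (CCW) = [(-9, 7), (-1, -7), (1, -9), (3, -7), (9, 4), (3, 6)]

Jarvis march: at each step, from the current hull vertex p, select the next vertex q as the point such that every other point lies strictly to the left of (or on) the directed line p → q. (Equivalently: for every other point r, the cross product (q − p) × (r − p) ≥ 0.)
Starting point (lowest x, tie lowest y): (-9, 7). Wrap until returning to start. Resulting hull: (-9, 7), (-1, -7), (1, -9), (3, -7), (9, 4), (3, 6).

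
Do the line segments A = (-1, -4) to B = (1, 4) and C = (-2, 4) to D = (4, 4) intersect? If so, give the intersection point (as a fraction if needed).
Yes; intersection at (1, 4) (t = 1 on AB, s = 1/2 on CD)

Parametrize AB as A + t(B − A) = (-1 + 2 t, -4 + 8 t) and CD as C + s(D − C) = (-2 + 6 s, 4 + 0 s). Solve the linear system for (t, s). Determinant = 48 ≠ 0, so a unique intersection of the containing lines exists. Solution: t = 1, s = 1/2 — both in [0, 1], so the segments cross. Intersection point: (1, 4).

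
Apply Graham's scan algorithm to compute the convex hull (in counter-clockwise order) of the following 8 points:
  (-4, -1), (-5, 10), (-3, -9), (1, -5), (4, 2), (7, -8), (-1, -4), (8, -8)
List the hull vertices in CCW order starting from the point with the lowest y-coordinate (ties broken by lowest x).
Hull (CCW) = [(-3, -9), (8, -8), (4, 2), (-5, 10), (-4, -1)]

Graham scan procedure:
  1. Find the pivot p₀ = point with lowest y (tie → lowest x): (-3, -9).
  2. Sort the remaining points by polar angle around p₀.
  3. Walk through sorted points, maintaining a stack; pop the top while the last three entries make a non-left turn (cross product ≤ 0).
  4. Final stack is the convex hull in CCW order: (-3, -9), (8, -8), (4, 2), (-5, 10), (-4, -1).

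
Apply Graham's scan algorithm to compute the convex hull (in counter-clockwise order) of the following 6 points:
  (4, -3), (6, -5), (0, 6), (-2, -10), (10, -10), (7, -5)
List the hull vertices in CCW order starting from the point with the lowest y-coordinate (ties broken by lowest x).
Hull (CCW) = [(-2, -10), (10, -10), (7, -5), (0, 6)]

Graham scan procedure:
  1. Find the pivot p₀ = point with lowest y (tie → lowest x): (-2, -10).
  2. Sort the remaining points by polar angle around p₀.
  3. Walk through sorted points, maintaining a stack; pop the top while the last three entries make a non-left turn (cross product ≤ 0).
  4. Final stack is the convex hull in CCW order: (-2, -10), (10, -10), (7, -5), (0, 6).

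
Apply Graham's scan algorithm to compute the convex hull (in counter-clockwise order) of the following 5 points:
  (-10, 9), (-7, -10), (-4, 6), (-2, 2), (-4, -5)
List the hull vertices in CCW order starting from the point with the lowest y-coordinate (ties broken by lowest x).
Hull (CCW) = [(-7, -10), (-4, -5), (-2, 2), (-4, 6), (-10, 9)]

Graham scan procedure:
  1. Find the pivot p₀ = point with lowest y (tie → lowest x): (-7, -10).
  2. Sort the remaining points by polar angle around p₀.
  3. Walk through sorted points, maintaining a stack; pop the top while the last three entries make a non-left turn (cross product ≤ 0).
  4. Final stack is the convex hull in CCW order: (-7, -10), (-4, -5), (-2, 2), (-4, 6), (-10, 9).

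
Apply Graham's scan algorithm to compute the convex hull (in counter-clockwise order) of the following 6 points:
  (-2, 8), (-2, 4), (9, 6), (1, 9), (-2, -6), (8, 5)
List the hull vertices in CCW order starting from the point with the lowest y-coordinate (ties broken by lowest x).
Hull (CCW) = [(-2, -6), (9, 6), (1, 9), (-2, 8)]

Graham scan procedure:
  1. Find the pivot p₀ = point with lowest y (tie → lowest x): (-2, -6).
  2. Sort the remaining points by polar angle around p₀.
  3. Walk through sorted points, maintaining a stack; pop the top while the last three entries make a non-left turn (cross product ≤ 0).
  4. Final stack is the convex hull in CCW order: (-2, -6), (9, 6), (1, 9), (-2, 8).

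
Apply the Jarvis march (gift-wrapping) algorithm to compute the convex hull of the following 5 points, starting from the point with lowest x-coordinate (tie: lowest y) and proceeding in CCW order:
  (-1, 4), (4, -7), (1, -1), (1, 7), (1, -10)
Hull (CCW) = [(-1, 4), (1, -10), (4, -7), (1, 7)]

Jarvis march: at each step, from the current hull vertex p, select the next vertex q as the point such that every other point lies strictly to the left of (or on) the directed line p → q. (Equivalently: for every other point r, the cross product (q − p) × (r − p) ≥ 0.)
Starting point (lowest x, tie lowest y): (-1, 4). Wrap until returning to start. Resulting hull: (-1, 4), (1, -10), (4, -7), (1, 7).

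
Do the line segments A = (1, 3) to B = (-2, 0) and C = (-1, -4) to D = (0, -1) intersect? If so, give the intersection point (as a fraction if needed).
No (intersection of containing lines falls outside at least one segment)

Parametrize and solve: t = -1/6, s = 5/2. At least one of these is outside [0, 1], so the segments do not intersect.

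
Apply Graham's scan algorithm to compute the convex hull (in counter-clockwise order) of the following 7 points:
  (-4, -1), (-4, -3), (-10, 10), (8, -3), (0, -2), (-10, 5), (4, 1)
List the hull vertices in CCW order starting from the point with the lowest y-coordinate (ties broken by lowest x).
Hull (CCW) = [(-4, -3), (8, -3), (4, 1), (-10, 10), (-10, 5)]

Graham scan procedure:
  1. Find the pivot p₀ = point with lowest y (tie → lowest x): (-4, -3).
  2. Sort the remaining points by polar angle around p₀.
  3. Walk through sorted points, maintaining a stack; pop the top while the last three entries make a non-left turn (cross product ≤ 0).
  4. Final stack is the convex hull in CCW order: (-4, -3), (8, -3), (4, 1), (-10, 10), (-10, 5).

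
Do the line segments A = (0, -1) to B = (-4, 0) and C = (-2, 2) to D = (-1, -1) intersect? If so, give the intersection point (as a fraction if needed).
Yes; intersection at (-12/11, -8/11) (t = 3/11 on AB, s = 10/11 on CD)

Parametrize AB as A + t(B − A) = (0 + -4 t, -1 + 1 t) and CD as C + s(D − C) = (-2 + 1 s, 2 + -3 s). Solve the linear system for (t, s). Determinant = -11 ≠ 0, so a unique intersection of the containing lines exists. Solution: t = 3/11, s = 10/11 — both in [0, 1], so the segments cross. Intersection point: (-12/11, -8/11).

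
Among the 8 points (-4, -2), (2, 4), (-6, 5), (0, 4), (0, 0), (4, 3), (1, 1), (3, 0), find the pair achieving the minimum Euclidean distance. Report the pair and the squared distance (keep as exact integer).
Pair = ((0, 0), (1, 1)); squared distance = 2

Compute all C(8, 2) = 28 pairwise squared distances (x_i − x_j)² + (y_i − y_j)². The minimum is 2, attained by the pair ((0, 0), (1, 1)).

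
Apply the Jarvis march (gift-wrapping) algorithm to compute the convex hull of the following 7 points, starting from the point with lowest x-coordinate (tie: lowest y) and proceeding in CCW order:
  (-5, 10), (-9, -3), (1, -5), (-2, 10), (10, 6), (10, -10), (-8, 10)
Hull (CCW) = [(-9, -3), (10, -10), (10, 6), (-2, 10), (-8, 10)]

Jarvis march: at each step, from the current hull vertex p, select the next vertex q as the point such that every other point lies strictly to the left of (or on) the directed line p → q. (Equivalently: for every other point r, the cross product (q − p) × (r − p) ≥ 0.)
Starting point (lowest x, tie lowest y): (-9, -3). Wrap until returning to start. Resulting hull: (-9, -3), (10, -10), (10, 6), (-2, 10), (-8, 10).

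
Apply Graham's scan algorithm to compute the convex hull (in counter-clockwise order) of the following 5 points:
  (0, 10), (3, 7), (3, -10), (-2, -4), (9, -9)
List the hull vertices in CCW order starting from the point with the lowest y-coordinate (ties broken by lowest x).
Hull (CCW) = [(3, -10), (9, -9), (3, 7), (0, 10), (-2, -4)]

Graham scan procedure:
  1. Find the pivot p₀ = point with lowest y (tie → lowest x): (3, -10).
  2. Sort the remaining points by polar angle around p₀.
  3. Walk through sorted points, maintaining a stack; pop the top while the last three entries make a non-left turn (cross product ≤ 0).
  4. Final stack is the convex hull in CCW order: (3, -10), (9, -9), (3, 7), (0, 10), (-2, -4).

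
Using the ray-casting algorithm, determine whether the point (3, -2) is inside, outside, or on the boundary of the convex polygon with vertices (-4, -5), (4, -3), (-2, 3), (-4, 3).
The point (3, -2) lies on the polygon boundary

Boundary check: the query satisfies the collinearity and bounding-box conditions for some polygon edge, so it lies exactly on the boundary.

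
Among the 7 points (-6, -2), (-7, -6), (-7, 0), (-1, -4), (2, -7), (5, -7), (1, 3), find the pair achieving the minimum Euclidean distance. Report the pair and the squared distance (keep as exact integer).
Pair = ((-6, -2), (-7, 0)); squared distance = 5

Compute all C(7, 2) = 21 pairwise squared distances (x_i − x_j)² + (y_i − y_j)². The minimum is 5, attained by the pair ((-6, -2), (-7, 0)).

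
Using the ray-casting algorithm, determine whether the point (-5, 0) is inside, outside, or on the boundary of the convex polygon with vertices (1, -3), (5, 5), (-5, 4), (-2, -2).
The point (-5, 0) lies strictly outside the polygon

Cast a horizontal ray to the right from the query point and count how many polygon edges it crosses (each edge strictly once or zero times, handled with the usual half-open convention). 
Parity of crossings → even ⇒ outside.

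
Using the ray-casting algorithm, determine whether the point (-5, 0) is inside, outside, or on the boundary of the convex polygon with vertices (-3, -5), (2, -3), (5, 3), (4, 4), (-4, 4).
The point (-5, 0) lies strictly outside the polygon

Cast a horizontal ray to the right from the query point and count how many polygon edges it crosses (each edge strictly once or zero times, handled with the usual half-open convention). 
Parity of crossings → even ⇒ outside.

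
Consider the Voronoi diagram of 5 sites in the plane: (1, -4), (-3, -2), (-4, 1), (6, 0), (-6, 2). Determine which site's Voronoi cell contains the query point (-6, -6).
Nearest site = (-3, -2)

The Voronoi cell of site s contains exactly those query points closer to s than to any other site. Compute squared distances from q = (-6, -6) to each site:
  (-3 − -6)² + (-2 − -6)² = 25
  (-4 − -6)² + (1 − -6)² = 53
  (1 − -6)² + (-4 − -6)² = 53
  (-6 − -6)² + (2 − -6)² = 64
  (6 − -6)² + (0 − -6)² = 180
Minimum is attained by (-3, -2), so q lies in its Voronoi cell.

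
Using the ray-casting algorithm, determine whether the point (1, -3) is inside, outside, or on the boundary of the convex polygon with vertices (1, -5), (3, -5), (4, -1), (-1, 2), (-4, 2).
The point (1, -3) lies strictly inside the polygon

Cast a horizontal ray to the right from the query point and count how many polygon edges it crosses (each edge strictly once or zero times, handled with the usual half-open convention). 
Parity of crossings → odd ⇒ inside.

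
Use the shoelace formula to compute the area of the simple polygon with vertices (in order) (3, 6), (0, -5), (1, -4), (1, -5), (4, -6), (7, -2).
Area = 85/2

Shoelace formula: Area = (1/2) |Σ_i (x_i · y_{i+1} − x_{i+1} · y_i)| (indices mod n). Compute each cross term:
  (3)(-5) − (0)(6) = -15
  (0)(-4) − (1)(-5) = 5
  (1)(-5) − (1)(-4) = -1
  (1)(-6) − (4)(-5) = 14
  (4)(-2) − (7)(-6) = 34
  (7)(6) − (3)(-2) = 48
Sum = 85, so (signed) Area = 85/2 = 85/2, |Area| = 85/2.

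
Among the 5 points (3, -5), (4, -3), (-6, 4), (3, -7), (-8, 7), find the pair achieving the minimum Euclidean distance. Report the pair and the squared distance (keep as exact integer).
Pair = ((3, -5), (3, -7)); squared distance = 4

Compute all C(5, 2) = 10 pairwise squared distances (x_i − x_j)² + (y_i − y_j)². The minimum is 4, attained by the pair ((3, -5), (3, -7)).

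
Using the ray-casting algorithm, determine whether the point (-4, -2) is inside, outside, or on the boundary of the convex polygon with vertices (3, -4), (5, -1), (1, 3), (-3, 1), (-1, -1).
The point (-4, -2) lies strictly outside the polygon

Cast a horizontal ray to the right from the query point and count how many polygon edges it crosses (each edge strictly once or zero times, handled with the usual half-open convention). 
Parity of crossings → even ⇒ outside.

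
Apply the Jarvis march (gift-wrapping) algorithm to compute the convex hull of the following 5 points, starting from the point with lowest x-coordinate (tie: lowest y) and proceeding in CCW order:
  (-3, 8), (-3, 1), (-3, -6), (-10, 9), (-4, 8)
Hull (CCW) = [(-10, 9), (-3, -6), (-3, 8)]

Jarvis march: at each step, from the current hull vertex p, select the next vertex q as the point such that every other point lies strictly to the left of (or on) the directed line p → q. (Equivalently: for every other point r, the cross product (q − p) × (r − p) ≥ 0.)
Starting point (lowest x, tie lowest y): (-10, 9). Wrap until returning to start. Resulting hull: (-10, 9), (-3, -6), (-3, 8).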